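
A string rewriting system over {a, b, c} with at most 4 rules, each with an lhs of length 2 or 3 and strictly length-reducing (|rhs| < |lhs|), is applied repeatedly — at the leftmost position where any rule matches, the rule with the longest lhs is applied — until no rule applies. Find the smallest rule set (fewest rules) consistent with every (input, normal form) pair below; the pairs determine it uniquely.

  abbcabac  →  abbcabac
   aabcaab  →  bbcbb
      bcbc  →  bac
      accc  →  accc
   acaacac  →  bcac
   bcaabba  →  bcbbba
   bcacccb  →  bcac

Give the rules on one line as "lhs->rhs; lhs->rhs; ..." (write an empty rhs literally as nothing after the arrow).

  | abbcabac
  | aabcaab => bbcaab => bbcbb
  | bcbc => bac
  | accc

aa->b; cbc->ac; ccb->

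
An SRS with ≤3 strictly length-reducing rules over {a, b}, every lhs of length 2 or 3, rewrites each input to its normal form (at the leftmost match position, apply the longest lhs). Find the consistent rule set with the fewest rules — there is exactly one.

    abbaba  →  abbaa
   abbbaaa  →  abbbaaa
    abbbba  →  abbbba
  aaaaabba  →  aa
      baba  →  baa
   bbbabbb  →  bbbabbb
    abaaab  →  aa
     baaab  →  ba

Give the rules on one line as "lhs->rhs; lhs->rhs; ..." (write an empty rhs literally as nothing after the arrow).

  | abbaba => abbaa
  | abbbaaa
  | abbbba
  | aaaaabba => aaaba => aa

aab->; aba->aa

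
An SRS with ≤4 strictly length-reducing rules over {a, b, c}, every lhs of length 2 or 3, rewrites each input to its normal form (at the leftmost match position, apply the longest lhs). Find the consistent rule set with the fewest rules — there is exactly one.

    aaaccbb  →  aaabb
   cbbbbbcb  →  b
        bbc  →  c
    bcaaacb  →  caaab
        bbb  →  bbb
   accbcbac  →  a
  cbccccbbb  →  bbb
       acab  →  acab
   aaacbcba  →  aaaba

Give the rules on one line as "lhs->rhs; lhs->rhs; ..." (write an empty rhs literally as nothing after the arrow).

bac->; bc->c; cb->b

  | aaaccbb => aaacbb => aaabb
  | cbbbbbcb => bbbbbcb => bbbbcb => bbbcb => bbcb => bcb => cb => b
  | bbc => bc => c
  | bcaaacb => caaacb => caaab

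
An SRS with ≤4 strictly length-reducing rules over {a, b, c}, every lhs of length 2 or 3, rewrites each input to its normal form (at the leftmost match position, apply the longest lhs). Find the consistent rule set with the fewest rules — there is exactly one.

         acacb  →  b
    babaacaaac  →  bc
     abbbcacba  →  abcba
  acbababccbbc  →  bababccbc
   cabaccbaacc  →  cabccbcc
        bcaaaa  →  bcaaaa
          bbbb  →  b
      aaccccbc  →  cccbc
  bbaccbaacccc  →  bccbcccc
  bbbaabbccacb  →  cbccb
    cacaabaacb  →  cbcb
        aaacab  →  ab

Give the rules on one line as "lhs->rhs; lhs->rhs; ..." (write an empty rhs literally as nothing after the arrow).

  | acacb => acb => b
  | babaacaaac => bacbcaaac => bbcaaac => bcaaac => bcaac => bcac => bc
  | abbbcacba => abbcacba => abcacba => abcba
  | acbababccbbc => bababccbbc => bababccbc

aac->ac; ac->; baa->cb; bb->b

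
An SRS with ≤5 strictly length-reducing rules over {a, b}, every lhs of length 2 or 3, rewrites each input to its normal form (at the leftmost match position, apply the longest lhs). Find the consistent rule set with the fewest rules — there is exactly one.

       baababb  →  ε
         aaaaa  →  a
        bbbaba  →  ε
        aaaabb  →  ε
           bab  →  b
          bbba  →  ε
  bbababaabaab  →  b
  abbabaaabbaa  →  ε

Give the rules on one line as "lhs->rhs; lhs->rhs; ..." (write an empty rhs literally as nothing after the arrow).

aa->; ab->b; ba->; bb->

  | baababb => ababb => babb => bb => ε
  | aaaaa => aaa => a
  | bbbaba => baba => ba => ε
  | aaaabb => aabb => bb => ε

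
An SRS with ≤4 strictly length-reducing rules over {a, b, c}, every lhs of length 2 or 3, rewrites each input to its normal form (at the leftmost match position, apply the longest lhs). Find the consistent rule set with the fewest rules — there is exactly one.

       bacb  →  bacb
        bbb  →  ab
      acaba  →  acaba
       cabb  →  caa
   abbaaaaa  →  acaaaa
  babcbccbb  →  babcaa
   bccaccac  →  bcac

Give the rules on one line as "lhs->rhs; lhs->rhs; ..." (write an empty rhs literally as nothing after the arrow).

  | bacb
  | bbb => ab
  | acaba
  | cabb => caa

bb->a; bba->c; cc->b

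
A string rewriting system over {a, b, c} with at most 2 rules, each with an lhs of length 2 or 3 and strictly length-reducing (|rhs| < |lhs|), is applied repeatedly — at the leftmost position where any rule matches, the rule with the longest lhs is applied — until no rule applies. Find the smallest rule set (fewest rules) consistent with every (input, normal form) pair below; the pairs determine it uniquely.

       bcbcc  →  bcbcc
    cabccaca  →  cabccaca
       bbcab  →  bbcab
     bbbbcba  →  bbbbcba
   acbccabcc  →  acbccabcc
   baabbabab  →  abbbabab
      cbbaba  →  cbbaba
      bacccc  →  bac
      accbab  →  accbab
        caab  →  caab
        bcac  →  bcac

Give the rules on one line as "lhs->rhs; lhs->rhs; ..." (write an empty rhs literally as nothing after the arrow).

baa->ab; ccc->

  | bcbcc
  | cabccaca
  | bbcab
  | bbbbcba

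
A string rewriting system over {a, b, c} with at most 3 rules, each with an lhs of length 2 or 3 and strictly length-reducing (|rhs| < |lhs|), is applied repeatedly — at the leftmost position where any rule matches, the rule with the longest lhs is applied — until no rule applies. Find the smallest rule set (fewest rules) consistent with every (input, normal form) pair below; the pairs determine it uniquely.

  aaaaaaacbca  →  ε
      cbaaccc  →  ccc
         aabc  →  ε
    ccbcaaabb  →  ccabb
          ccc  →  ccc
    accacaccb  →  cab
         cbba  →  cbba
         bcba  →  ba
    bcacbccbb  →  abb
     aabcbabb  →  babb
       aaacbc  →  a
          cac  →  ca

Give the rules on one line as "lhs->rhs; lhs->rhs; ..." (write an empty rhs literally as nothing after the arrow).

  | aaaaaaacbca => aaaaacbca => aaacbca => acbca => abca => aa => ε
  | cbaaccc => cbccc => ccc
  | aabc => bc => ε
  | ccbcaaabb => ccaaabb => ccabb

aa->; ac->a; bc->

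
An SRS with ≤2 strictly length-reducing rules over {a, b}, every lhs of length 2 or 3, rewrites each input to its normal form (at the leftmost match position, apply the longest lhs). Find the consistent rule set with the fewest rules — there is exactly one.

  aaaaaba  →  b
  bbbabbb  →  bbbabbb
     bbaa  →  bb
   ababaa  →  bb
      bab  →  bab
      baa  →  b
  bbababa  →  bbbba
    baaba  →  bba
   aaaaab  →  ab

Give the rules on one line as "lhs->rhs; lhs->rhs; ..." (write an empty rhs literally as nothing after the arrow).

  | aaaaaba => aaaba => aba => b
  | bbbabbb
  | bbaa => bb
  | ababaa => bbaa => bb

aa->; aba->b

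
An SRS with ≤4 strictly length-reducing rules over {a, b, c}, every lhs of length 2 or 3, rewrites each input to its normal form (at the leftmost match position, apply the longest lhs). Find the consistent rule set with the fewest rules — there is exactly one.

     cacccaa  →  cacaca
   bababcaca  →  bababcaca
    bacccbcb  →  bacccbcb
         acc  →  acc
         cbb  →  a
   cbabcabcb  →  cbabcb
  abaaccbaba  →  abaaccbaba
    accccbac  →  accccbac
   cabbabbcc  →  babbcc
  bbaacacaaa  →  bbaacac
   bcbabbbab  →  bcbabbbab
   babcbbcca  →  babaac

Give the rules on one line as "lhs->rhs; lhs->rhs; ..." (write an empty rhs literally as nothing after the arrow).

  | cacccaa => cacaca
  | bababcaca
  | bacccbcb
  | acc

aaa->; cab->; cbb->a; cca->ac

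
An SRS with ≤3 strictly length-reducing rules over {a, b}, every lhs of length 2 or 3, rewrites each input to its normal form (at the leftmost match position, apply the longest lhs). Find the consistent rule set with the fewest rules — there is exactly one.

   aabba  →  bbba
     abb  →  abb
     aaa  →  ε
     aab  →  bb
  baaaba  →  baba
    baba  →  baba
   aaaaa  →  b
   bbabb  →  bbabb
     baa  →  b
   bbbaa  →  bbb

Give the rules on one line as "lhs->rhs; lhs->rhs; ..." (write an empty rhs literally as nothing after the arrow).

aa->b; aaa->; baa->b

  | aabba => bbba
  | abb
  | aaa => ε
  | aab => bb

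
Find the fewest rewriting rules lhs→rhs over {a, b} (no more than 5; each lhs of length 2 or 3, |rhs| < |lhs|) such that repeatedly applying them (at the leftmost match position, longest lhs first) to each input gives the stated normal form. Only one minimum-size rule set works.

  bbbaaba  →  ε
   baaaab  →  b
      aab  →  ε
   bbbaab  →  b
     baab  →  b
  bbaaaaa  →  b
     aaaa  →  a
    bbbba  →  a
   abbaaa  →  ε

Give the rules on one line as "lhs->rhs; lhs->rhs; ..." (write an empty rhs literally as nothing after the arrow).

  | bbbaaba => baaba => aba => ba => ε
  | baaaab => aaab => bab => b
  | aab => bb => ε
  | bbbaab => baab => ab => b

aa->b; ab->b; ba->; bb->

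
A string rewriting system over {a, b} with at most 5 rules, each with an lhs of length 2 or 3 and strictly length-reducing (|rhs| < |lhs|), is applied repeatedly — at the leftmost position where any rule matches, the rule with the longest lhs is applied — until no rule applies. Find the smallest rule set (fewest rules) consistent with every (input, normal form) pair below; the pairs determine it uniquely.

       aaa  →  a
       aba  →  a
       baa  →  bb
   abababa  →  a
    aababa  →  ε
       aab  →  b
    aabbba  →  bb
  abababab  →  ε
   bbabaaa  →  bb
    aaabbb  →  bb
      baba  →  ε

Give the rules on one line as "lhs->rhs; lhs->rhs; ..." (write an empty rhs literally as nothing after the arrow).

aa->; ab->; ba->; baa->bb

  | aaa => a
  | aba => a
  | baa => bb
  | abababa => ababa => aba => a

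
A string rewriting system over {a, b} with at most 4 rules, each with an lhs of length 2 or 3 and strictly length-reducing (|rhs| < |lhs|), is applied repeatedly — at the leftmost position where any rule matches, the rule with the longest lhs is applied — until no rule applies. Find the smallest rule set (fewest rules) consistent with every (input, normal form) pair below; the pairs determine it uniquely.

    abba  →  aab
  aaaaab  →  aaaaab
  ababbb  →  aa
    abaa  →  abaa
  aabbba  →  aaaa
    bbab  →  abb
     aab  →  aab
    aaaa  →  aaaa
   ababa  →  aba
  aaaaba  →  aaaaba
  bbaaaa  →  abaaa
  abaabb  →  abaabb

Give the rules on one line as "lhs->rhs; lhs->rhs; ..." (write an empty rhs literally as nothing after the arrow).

bab->b; bba->ab; bbb->a

  | abba => aab
  | aaaaab
  | ababbb => abbb => aa
  | abaa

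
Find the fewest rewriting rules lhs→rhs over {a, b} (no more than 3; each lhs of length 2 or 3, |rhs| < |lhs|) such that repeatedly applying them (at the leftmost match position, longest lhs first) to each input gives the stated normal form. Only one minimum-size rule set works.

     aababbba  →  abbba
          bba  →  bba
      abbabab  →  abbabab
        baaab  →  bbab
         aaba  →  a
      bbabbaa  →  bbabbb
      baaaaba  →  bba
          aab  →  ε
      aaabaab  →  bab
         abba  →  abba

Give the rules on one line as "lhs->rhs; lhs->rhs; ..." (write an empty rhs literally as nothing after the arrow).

aa->b; aab->

  | aababbba => abbba
  | bba
  | abbabab
  | baaab => bbab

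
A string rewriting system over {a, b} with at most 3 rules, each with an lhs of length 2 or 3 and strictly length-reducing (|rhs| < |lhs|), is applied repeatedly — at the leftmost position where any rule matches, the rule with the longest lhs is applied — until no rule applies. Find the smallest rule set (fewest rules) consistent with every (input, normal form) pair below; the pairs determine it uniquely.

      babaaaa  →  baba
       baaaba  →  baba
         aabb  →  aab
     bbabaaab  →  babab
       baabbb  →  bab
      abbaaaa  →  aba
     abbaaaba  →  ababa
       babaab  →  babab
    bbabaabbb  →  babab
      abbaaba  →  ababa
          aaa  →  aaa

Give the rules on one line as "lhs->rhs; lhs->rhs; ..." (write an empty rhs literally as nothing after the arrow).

baa->ba; bb->b

  | babaaaa => babaaa => babaa => baba
  | baaaba => baaba => baba
  | aabb => aab
  | bbabaaab => babaaab => babaab => babab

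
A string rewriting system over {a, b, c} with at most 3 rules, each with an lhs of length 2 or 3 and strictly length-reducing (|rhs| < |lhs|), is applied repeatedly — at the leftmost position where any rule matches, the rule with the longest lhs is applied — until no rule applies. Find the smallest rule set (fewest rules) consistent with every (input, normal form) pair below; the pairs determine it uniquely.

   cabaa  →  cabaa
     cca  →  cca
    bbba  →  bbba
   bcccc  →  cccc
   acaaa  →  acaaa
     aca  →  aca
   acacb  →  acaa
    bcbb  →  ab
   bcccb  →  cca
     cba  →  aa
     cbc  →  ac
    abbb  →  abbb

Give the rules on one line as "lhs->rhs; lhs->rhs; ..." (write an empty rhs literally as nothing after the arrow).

bc->c; cb->a

  | cabaa
  | cca
  | bbba
  | bcccc => cccc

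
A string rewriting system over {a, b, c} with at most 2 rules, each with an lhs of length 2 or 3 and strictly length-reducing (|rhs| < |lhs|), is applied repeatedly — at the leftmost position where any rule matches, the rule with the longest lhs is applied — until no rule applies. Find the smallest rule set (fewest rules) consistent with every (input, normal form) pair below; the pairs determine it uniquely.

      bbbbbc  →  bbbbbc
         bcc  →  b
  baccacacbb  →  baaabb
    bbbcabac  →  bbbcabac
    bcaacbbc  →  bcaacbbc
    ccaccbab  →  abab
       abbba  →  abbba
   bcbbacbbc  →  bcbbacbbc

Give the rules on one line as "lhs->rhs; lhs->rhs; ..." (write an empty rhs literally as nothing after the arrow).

cac->a; cc->

  | bbbbbc
  | bcc => b
  | baccacacbb => baacacbb => baaabb
  | bbbcabac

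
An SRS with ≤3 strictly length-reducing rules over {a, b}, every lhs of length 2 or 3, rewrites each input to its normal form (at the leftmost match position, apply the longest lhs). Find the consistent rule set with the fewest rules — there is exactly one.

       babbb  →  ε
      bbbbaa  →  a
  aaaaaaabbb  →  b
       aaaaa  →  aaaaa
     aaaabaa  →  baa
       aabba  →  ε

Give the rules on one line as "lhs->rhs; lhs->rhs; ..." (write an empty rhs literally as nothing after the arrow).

  | babbb => bbbb => bb => ε
  | bbbbaa => bbaa => a
  | aaaaaaabbb => aaaaaabbb => aaaaabbb => aaaabbb => aaabbb => aabbb => abbb => bbb => b
  | aaaaa

ab->b; bb->; bba->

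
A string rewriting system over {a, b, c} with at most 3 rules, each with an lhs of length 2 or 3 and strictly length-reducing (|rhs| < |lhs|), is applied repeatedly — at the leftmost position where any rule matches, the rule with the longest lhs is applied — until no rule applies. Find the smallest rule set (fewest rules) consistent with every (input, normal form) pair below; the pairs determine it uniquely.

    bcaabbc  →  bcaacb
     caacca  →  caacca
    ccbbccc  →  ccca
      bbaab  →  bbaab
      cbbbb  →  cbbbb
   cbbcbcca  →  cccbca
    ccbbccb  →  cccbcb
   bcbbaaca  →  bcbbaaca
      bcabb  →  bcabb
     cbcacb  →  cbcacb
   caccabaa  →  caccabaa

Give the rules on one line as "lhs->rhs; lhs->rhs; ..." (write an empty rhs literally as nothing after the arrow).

  | bcaabbc => bcaacb
  | caacca
  | ccbbccc => cccbcc => ccca
  | bbaab

bbc->cb; bcc->a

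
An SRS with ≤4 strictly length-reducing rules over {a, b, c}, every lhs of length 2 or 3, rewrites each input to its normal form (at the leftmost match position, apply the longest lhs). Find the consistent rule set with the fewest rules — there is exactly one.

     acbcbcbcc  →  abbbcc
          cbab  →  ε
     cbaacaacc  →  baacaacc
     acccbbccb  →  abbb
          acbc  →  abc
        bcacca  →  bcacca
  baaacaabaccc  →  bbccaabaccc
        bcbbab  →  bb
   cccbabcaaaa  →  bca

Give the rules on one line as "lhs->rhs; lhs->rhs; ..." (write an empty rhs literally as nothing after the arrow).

  | acbcbcbcc => abcbcbcc => abbcbcc => abbbcc
  | cbab => bab => ε
  | cbaacaacc => baacaacc
  | acccbbccb => accbbccb => acbbccb => abbccb => abbcb => abbb

aaa->bc; bab->; cb->b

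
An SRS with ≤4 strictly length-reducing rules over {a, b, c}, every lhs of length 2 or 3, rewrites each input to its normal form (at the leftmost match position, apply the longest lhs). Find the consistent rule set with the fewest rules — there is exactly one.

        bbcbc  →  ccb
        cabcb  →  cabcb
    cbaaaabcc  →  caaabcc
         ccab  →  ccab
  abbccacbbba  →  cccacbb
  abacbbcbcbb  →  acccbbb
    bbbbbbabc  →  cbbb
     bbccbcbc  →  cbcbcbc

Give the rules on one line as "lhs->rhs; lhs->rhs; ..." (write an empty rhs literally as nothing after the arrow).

abb->c; ba->; bbc->cb

  | bbcbc => cbbc => ccb
  | cabcb
  | cbaaaabcc => caaabcc
  | ccab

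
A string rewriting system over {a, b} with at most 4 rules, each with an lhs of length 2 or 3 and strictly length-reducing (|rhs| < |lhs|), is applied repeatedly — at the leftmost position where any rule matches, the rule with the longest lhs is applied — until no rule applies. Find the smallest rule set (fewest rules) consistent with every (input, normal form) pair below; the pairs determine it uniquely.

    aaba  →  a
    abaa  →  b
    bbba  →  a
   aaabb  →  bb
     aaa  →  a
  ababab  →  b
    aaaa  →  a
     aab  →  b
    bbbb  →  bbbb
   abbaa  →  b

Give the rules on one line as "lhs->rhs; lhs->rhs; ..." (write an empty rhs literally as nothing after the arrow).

  | aaba => aba => ba => a
  | abaa => baa => ab => b
  | bbba => bba => ba => a
  | aaabb => aabb => abb => bb

aa->a; ab->b; ba->a; baa->ab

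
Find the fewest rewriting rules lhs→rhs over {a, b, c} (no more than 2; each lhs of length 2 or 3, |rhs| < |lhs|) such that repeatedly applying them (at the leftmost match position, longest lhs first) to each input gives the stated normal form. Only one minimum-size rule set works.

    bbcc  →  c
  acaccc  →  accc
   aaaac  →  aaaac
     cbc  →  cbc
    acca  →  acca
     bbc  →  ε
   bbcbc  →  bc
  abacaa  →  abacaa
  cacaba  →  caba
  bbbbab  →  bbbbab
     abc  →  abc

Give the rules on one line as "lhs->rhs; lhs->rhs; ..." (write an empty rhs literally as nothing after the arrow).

  | bbcc => c
  | acaccc => accc
  | aaaac
  | cbc

bbc->; cac->c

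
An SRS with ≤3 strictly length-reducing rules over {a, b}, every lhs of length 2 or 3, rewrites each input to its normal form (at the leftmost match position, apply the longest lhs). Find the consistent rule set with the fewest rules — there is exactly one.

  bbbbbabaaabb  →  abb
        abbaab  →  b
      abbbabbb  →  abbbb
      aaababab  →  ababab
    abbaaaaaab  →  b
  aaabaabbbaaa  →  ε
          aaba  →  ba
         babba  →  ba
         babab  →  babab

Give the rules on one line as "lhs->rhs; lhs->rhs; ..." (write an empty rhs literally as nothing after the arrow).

aa->; bba->

  | bbbbbabaaabb => bbbbaaabb => bbaabb => abb
  | abbaab => aab => b
  | abbbabbb => abbbb
  | aaababab => ababab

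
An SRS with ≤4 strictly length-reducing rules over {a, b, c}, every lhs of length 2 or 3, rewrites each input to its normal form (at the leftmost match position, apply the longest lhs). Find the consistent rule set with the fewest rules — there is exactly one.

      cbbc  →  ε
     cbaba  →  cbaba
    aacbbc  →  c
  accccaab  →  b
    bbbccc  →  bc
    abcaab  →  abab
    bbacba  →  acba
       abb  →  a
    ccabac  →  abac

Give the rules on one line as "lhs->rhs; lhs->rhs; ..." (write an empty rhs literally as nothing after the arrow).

  | cbbc => cc => ε
  | cbaba
  | aacbbc => ccbbc => bbc => c
  | accccaab => accaab => aaab => cab => b

aa->c; bb->; ca->; cc->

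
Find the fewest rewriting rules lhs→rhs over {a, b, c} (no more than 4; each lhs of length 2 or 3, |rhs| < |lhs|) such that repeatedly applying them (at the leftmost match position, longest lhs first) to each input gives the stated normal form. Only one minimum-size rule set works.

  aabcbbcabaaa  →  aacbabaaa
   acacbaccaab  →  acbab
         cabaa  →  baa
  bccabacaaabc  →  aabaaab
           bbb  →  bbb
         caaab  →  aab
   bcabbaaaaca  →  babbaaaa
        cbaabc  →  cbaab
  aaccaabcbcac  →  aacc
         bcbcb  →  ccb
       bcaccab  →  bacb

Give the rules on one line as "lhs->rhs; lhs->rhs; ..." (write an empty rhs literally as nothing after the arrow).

  | aabcbbcabaaa => aacbcabaaa => aacbabaaa
  | acacbaccaab => acbaccaab => acbacab => acbab
  | cabaa => baa
  | bccabacaaabc => aabacaaabc => aabaaabc => aabaaab

bc->b; bcb->c; bcc->a; ca->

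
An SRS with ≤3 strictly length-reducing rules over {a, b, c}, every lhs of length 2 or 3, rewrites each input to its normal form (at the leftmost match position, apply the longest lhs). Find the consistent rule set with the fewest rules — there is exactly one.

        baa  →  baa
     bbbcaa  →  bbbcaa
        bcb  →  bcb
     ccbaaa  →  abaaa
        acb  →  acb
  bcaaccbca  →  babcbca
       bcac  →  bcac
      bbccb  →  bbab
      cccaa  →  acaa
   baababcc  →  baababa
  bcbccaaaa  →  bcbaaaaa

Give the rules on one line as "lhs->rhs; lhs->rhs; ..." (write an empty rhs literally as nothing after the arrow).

aac->cb; cc->a

  | baa
  | bbbcaa
  | bcb
  | ccbaaa => abaaa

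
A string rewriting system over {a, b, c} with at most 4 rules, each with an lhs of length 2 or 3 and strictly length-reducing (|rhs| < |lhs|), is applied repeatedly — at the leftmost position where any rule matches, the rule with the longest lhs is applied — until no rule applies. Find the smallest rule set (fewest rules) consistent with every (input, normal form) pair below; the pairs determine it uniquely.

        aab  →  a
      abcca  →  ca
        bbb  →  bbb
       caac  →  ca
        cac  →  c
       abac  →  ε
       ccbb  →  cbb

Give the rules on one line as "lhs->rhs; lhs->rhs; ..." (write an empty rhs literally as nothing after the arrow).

ab->; ac->; cc->c

  | aab => a
  | abcca => cca => ca
  | bbb
  | caac => ca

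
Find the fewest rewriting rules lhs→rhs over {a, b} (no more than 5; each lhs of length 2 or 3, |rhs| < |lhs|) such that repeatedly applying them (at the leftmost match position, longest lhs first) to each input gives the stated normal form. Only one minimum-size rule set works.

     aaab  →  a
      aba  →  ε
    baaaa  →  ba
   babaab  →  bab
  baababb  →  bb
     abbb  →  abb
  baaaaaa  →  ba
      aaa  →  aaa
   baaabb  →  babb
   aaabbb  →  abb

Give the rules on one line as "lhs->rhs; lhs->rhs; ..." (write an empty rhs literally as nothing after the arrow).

aab->; aba->; baa->ba; bbb->bb

  | aaab => a
  | aba => ε
  | baaaa => baaa => baa => ba
  | babaab => bab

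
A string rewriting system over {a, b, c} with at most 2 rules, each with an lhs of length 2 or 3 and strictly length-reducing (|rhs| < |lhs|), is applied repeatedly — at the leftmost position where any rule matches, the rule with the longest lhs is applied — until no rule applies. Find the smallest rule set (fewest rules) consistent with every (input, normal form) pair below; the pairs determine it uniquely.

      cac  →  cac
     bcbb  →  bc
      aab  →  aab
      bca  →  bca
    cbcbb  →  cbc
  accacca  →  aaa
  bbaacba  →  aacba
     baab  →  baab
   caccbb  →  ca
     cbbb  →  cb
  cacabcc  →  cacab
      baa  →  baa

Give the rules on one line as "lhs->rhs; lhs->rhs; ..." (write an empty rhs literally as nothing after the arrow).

  | cac
  | bcbb => bc
  | aab
  | bca

bb->; cc->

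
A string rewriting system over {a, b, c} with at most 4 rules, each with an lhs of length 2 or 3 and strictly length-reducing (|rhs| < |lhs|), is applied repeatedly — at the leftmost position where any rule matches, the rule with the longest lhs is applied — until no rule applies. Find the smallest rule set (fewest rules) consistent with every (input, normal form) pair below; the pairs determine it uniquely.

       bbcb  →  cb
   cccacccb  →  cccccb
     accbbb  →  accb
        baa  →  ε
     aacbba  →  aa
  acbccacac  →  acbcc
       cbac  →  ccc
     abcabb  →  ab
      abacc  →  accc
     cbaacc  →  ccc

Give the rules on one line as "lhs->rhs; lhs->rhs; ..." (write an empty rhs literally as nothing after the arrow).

ba->c; bb->; ca->

  | bbcb => cb
  | cccacccb => cccccb
  | accbbb => accb
  | baa => ca => ε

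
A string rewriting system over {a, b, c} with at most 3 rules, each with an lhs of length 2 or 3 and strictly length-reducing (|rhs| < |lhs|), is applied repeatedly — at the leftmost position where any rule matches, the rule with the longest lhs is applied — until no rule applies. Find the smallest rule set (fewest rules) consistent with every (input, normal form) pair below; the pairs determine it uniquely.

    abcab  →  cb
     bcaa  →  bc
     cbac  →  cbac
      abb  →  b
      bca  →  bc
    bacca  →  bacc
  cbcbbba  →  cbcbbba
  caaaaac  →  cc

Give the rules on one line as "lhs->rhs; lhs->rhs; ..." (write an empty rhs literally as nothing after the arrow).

  | abcab => cab => cb
  | bcaa => bca => bc
  | cbac
  | abb => b

ab->; ca->c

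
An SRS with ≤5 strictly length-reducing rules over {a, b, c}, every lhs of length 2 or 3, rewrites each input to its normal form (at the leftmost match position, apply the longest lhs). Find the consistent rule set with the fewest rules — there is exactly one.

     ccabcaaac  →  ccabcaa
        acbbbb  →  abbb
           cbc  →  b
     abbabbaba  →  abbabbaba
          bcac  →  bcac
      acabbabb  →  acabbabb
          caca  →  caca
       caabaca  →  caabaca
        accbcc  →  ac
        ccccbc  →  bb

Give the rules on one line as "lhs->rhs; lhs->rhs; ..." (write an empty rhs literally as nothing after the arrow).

aac->a; acb->a; cbc->b; ccc->b

  | ccabcaaac => ccabcaa
  | acbbbb => abbb
  | cbc => b
  | abbabbaba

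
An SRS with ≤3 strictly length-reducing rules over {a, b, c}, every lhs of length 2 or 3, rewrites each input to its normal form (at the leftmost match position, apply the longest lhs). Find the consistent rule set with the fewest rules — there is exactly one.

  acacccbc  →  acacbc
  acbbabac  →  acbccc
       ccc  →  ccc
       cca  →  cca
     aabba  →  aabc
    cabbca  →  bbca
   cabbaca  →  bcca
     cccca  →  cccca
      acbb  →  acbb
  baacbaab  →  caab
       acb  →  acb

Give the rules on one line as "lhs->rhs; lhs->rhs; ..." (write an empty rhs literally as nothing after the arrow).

  | acacccbc => acacbc
  | acbbabac => acbcbac => acbccc
  | ccc
  | cca

acc->a; ba->c; cab->b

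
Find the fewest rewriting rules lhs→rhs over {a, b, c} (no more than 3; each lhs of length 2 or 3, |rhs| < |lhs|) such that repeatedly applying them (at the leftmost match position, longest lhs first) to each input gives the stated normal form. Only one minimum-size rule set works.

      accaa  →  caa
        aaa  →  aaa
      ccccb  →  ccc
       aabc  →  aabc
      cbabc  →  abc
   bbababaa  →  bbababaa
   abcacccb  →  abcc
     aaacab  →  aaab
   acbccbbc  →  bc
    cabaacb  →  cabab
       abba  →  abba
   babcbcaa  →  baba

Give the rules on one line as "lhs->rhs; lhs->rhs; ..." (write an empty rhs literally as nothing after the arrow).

  | accaa => caa
  | aaa
  | ccccb => ccc
  | aabc

ac->; bca->b; cb->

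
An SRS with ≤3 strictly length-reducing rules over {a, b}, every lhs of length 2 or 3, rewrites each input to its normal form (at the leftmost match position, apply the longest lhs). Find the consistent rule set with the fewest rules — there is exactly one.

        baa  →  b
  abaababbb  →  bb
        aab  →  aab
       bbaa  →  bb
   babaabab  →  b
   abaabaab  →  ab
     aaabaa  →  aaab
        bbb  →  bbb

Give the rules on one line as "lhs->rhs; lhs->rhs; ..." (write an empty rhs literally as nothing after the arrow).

  | baa => ba => b
  | abaababbb => abababbb => ababbb => abbb => bb
  | aab
  | bbaa => bba => bb

abb->b; ba->b; bab->b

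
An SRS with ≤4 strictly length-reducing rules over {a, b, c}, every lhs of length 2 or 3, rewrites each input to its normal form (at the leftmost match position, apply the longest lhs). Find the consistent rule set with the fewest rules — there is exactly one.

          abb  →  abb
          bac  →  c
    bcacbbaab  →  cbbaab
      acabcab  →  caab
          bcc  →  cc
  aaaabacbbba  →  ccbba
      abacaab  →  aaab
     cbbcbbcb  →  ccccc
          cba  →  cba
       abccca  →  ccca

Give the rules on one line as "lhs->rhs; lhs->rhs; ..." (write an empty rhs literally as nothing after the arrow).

  | abb
  | bac => bc => c
  | bcacbbaab => acbbaab => cbbaab
  | acabcab => cabcab => caab

ac->c; bc->c; bca->a; bcb->cc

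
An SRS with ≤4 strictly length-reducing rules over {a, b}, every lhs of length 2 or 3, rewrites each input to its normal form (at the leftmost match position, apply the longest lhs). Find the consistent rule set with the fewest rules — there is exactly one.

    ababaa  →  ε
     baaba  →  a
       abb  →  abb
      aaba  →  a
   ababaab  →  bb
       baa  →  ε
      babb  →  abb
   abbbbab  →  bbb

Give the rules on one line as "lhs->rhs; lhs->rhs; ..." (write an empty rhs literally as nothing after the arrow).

aa->; aab->bb; aba->bb; ba->a

  | ababaa => bbbaa => bbaa => baa => aa => ε
  | baaba => aaba => bba => ba => a
  | abb
  | aaba => bba => ba => a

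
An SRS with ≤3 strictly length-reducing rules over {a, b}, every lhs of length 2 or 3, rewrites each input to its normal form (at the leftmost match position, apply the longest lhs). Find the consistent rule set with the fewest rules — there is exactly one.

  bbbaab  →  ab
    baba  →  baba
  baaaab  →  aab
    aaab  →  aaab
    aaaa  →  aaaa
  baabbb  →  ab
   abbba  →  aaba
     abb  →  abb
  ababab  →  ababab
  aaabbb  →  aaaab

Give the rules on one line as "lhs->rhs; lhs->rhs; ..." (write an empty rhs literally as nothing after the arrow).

  | bbbaab => abaab => ab
  | baba
  | baaaab => aab
  | aaab

baa->; bbb->ab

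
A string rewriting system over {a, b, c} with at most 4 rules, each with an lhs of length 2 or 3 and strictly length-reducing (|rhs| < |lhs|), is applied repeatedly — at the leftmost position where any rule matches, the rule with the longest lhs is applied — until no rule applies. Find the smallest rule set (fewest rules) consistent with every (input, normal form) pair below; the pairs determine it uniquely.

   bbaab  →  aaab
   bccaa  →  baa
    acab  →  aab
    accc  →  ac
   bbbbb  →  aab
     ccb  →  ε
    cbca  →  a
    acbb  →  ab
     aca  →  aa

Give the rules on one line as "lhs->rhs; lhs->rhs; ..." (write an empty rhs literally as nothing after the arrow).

bb->a; ca->a; cb->; cc->c

  | bbaab => aaab
  | bccaa => bcaa => baa
  | acab => aab
  | accc => acc => ac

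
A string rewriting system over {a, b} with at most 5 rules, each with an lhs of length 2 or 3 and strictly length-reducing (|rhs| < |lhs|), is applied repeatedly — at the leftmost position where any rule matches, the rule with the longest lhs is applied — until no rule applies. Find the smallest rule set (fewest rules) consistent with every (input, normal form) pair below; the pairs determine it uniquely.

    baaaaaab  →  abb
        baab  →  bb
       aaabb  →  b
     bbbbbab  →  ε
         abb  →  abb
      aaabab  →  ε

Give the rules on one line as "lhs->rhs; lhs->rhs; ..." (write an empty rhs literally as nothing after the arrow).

  | baaaaaab => bbaaaab => bbbaab => abaab => abb
  | baab => bb
  | aaabb => babb => aab => b
  | bbbbbab => abbbab => aabab => bab => aa => ε

aa->; aaa->ba; bab->aa; bbb->ab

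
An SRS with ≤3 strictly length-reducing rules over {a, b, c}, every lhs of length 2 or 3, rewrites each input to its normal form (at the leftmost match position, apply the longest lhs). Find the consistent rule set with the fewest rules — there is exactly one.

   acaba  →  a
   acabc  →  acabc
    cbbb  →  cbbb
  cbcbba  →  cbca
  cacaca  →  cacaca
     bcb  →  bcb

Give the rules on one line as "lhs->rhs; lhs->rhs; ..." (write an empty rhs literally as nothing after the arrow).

ba->a; caa->

  | acaba => acaa => a
  | acabc
  | cbbb
  | cbcbba => cbcba => cbca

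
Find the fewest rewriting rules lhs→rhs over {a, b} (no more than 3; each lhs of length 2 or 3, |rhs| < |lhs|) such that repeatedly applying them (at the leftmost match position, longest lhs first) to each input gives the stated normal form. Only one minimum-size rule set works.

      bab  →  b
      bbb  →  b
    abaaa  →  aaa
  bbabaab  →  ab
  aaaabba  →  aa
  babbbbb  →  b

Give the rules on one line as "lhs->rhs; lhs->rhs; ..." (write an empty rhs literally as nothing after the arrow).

aab->ab; ba->; bb->

  | bab => b
  | bbb => b
  | abaaa => aaa
  | bbabaab => abaab => aab => ab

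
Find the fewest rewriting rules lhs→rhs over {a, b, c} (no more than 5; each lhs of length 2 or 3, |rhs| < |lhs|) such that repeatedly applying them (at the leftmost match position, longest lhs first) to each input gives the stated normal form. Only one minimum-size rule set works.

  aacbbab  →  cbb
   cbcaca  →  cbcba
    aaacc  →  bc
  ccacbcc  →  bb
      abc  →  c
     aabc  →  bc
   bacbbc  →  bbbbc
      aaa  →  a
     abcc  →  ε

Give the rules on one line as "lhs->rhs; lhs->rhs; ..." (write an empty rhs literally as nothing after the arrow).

aa->; ab->; ac->b; cc->

  | aacbbab => cbbab => cbb
  | cbcaca => cbcba
  | aaacc => acc => bc
  | ccacbcc => acbcc => bbcc => bb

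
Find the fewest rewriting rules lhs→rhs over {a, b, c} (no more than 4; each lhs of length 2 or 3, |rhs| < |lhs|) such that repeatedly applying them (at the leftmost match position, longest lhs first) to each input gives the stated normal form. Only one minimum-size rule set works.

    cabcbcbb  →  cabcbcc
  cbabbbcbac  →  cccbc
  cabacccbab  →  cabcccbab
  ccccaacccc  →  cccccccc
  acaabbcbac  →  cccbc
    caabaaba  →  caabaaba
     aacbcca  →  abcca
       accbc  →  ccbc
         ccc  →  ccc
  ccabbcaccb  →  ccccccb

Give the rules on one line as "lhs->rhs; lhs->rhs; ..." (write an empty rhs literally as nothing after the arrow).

ac->c; acb->b; bb->c

  | cabcbcbb => cabcbcc
  | cbabbbcbac => cbacbcbac => cbbcbac => cccbac => cccbc
  | cabacccbab => cabcccbab
  | ccccaacccc => ccccacccc => cccccccc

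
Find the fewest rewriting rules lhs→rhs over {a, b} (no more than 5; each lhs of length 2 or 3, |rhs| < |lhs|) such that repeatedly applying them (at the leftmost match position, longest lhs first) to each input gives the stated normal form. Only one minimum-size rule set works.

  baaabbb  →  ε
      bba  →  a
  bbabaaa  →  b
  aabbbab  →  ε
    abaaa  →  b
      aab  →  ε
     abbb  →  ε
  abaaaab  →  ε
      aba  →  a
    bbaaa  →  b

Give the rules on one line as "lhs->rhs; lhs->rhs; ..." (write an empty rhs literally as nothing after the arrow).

  | baaabbb => baabbb => babbb => bbbb => bb => ε
  | bba => a
  | bbabaaa => abaaa => aaa => ba => b
  | aabbbab => bbbbab => bbab => ab => ε

aa->b; ab->; ba->b; bb->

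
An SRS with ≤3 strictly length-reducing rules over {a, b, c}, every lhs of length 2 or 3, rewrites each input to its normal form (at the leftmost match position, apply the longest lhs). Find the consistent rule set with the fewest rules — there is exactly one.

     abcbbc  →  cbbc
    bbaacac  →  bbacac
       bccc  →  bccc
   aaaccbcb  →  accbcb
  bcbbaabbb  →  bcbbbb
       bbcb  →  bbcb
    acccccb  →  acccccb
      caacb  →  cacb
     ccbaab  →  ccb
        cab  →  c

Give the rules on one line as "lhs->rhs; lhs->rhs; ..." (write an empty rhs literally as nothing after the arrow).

  | abcbbc => cbbc
  | bbaacac => bbacac
  | bccc
  | aaaccbcb => aaccbcb => accbcb

aa->a; ab->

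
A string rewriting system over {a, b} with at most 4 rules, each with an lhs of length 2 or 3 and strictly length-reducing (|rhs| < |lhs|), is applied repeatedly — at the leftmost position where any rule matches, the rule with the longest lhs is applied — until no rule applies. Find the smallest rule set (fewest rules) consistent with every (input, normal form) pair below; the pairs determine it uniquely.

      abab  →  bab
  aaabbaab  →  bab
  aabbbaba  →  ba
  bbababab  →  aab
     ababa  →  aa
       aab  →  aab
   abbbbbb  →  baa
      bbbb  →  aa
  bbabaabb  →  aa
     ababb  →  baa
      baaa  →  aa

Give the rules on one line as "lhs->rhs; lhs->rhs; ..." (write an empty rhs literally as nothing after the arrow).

aaa->ba; aba->ba; bb->a

  | abab => bab
  | aaabbaab => babbaab => baaaab => bbaab => aaab => bab
  | aabbbaba => aaababa => bababa => bbaba => aaba => aba => ba
  | bbababab => aababab => ababab => babab => bbab => aab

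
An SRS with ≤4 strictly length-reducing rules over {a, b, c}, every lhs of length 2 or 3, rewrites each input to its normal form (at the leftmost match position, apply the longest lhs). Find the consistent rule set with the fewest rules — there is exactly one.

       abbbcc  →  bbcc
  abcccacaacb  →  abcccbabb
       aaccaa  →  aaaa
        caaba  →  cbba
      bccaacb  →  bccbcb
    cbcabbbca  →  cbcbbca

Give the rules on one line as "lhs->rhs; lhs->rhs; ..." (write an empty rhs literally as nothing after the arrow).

ac->b; acc->a; bbb->cb; caa->cb

  | abbbcc => acbcc => bbcc
  | abcccacaacb => abcccbaacb => abcccbabb
  | aaccaa => aaaa
  | caaba => cbba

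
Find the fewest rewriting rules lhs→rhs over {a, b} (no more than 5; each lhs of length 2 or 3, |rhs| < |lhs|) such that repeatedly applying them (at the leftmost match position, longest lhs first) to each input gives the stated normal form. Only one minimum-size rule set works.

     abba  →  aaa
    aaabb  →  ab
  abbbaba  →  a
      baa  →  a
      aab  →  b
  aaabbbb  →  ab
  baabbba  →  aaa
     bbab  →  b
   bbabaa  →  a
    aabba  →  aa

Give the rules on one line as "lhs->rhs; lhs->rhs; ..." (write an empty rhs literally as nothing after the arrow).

  | abba => aaa
  | aaabb => abb => ab
  | abbbaba => abbaba => aaaba => aba => a
  | baa => a

aab->b; ba->; bb->b; bba->aa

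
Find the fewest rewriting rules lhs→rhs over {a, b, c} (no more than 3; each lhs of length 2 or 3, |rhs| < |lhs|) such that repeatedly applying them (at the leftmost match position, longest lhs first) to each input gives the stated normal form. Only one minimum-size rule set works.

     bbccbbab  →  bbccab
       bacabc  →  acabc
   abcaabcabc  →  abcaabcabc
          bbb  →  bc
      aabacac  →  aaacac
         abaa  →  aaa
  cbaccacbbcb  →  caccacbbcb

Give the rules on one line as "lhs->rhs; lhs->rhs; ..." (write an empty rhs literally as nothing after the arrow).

  | bbccbbab => bbccbab => bbccab
  | bacabc => acabc
  | abcaabcabc
  | bbb => bc

ba->a; bbb->bc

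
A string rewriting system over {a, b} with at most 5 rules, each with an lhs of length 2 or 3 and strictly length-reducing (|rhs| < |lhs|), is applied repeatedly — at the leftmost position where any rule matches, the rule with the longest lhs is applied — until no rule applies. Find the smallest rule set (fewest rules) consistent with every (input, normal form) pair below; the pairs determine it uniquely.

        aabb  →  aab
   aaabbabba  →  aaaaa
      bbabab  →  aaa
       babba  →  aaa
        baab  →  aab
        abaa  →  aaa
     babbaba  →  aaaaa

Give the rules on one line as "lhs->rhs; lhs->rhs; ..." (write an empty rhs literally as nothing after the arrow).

  | aabb => aab
  | aaabbabba => aaaabba => aaaaa
  | bbabab => abab => aaa
  | babba => aaba => aaa

ba->a; bab->aa; bb->b; bba->a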